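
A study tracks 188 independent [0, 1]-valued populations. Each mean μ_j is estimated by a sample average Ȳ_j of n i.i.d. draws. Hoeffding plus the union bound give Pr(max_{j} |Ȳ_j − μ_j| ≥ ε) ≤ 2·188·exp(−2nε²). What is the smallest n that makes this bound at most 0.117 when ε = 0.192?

Need 2·188·exp(−2nε²) ≤ 0.117, i.e. exp(−2nε²) ≤ 0.117/376.
So 2nε² ≥ ln(376/0.117) = 8.075170.
Hence n ≥ 8.075170/(2·0.192²) = 109.527.
The smallest integer n is 110.

110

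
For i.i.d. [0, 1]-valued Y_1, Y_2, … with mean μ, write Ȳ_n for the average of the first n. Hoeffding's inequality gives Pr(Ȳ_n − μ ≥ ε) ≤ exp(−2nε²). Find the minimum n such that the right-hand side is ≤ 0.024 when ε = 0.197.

Require exp(−2nε²) ≤ 0.024, i.e. 2nε² ≥ ln(1/0.024) = 3.729701.
So n ≥ 3.729701 / (2·0.197²) = 48.052.
The smallest integer n is 49.

49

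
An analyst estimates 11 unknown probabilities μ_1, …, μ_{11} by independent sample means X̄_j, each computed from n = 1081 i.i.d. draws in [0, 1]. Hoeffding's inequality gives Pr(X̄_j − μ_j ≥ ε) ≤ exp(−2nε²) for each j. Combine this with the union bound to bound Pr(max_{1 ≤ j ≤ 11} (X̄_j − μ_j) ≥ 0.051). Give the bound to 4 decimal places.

Per-experiment Hoeffding bound: exp(−2·1081·0.051²) = exp(−5.62336) = 0.0036125.
Union bound over 11 events: 11·0.0036125 = 0.03974.

0.0397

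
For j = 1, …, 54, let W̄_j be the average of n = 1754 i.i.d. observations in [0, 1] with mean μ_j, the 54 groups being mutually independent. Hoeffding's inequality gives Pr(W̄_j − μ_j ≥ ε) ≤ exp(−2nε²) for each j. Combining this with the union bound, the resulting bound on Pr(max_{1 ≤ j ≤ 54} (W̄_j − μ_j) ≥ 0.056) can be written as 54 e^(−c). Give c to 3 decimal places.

Union bound over the 54 events: Pr(max_{1 ≤ j ≤ 54} (W̄_j − μ_j) ≥ 0.056) ≤ 54·exp(−2nε²) = 54 exp(−2·1754·0.056²).
So c = 2·1754·0.056² = 11.0011.

11.001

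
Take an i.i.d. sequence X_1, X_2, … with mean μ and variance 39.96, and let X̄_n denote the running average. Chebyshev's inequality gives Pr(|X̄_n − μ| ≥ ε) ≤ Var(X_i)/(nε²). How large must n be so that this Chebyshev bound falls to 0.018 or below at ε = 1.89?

622

Require 39.96/(n·1.89²) ≤ 0.018, i.e. n ≥ 39.96/(0.018·1.89²) = 621.483.
The smallest integer n is 622.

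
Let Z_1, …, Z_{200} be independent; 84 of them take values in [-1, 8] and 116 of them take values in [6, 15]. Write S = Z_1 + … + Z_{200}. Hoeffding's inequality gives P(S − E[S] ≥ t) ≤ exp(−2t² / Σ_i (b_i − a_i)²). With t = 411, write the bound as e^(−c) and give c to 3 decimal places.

Σ(b_i − a_i)² = 84·9² + 116·9² = 16200.
c = 2t² / 16200 = 2·411² / 16200 = 20.8544.

20.854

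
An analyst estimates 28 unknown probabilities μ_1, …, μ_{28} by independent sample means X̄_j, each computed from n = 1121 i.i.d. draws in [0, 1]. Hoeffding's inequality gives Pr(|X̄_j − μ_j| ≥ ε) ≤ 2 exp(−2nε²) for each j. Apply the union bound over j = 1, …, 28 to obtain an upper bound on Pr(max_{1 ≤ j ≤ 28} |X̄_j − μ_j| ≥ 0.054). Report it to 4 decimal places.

0.0811

Per-experiment Hoeffding bound: 2·exp(−2·1121·0.054²) = 2·exp(−6.53767) = 0.0028957.
Union bound over 28 events: 28·0.0028957 = 0.08108.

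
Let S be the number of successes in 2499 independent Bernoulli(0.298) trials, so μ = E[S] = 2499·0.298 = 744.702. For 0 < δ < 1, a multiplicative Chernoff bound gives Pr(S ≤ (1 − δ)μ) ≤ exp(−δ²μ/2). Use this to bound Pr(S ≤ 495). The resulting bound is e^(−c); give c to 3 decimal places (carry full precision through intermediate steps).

41.863

Write 495 = (1 − δ)μ, so δ = 1 − 495/744.702 = 0.3353046…
Then the exponent is δ²μ/2 = (μ − 495)²/(2μ) = 41.863114.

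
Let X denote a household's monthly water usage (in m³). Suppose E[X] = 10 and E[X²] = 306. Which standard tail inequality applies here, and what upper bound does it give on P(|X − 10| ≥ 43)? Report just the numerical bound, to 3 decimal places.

The first two moments determine the variance, so Chebyshev's inequality is the sharpest standard bound available.
Var(X) = E[X²] − (E[X])² = 306 − 100 = 206.
Chebyshev's inequality: P(|X − μ| ≥ t) ≤ Var(X)/t² = 206/1849 = 0.1114.

0.111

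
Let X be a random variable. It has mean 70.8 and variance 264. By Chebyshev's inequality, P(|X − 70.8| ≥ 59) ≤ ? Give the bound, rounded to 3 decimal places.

Chebyshev: P(|X − μ| ≥ t) ≤ Var(X)/t².
Bound = 264 / 3481 = 0.0758.

0.076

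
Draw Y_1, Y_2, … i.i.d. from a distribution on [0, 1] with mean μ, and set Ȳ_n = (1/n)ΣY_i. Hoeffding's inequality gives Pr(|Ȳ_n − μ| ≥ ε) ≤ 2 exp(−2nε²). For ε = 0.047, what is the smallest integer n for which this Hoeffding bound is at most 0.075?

744

Require 2·exp(−2nε²) ≤ 0.075, i.e. 2nε² ≥ ln(2/0.075) = 3.283414.
So n ≥ 3.283414 / (2·0.047²) = 743.190.
The smallest integer n is 744.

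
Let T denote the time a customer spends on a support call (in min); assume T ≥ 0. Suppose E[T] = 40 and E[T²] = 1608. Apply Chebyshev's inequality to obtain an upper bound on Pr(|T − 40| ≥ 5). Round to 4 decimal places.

Var(T) = E[T²] − (E[T])² = 1608 − 1600 = 8.
Chebyshev's inequality: Pr(|T − μ| ≥ t) ≤ Var(T)/t² = 8/25 = 0.3200.

0.3200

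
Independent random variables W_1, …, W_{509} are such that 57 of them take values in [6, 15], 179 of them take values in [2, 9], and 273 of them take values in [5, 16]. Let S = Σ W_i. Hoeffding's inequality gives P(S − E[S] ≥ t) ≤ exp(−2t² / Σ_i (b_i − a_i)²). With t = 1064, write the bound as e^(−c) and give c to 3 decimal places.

Σ(b_i − a_i)² = 57·9² + 179·7² + 273·11² = 46421.
c = 2t² / 46421 = 2·1064² / 46421 = 48.7752.

48.775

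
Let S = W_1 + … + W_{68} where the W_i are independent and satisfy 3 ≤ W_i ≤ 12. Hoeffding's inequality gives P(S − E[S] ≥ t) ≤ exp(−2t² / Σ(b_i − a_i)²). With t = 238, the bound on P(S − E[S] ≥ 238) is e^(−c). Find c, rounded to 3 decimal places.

Σ(b_i − a_i)² = 68·(9)² = 5508.
c = 2t²/5508 = 2·238²/5508 = 20.5679.

20.568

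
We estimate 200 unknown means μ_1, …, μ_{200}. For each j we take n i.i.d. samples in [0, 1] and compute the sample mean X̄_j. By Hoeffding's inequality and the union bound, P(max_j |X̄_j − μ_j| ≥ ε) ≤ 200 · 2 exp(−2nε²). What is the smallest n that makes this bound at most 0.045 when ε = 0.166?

Need 2·200·exp(−2nε²) ≤ 0.045, i.e. exp(−2nε²) ≤ 0.045/400.
So 2nε² ≥ ln(400/0.045) = 9.092557.
Hence n ≥ 9.092557/(2·0.166²) = 164.983.
The smallest integer n is 165.

165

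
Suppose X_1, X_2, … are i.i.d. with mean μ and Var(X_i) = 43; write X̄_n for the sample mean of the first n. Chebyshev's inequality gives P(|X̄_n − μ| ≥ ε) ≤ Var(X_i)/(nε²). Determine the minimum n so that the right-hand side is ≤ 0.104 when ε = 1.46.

194

Require 43/(n·1.46²) ≤ 0.104, i.e. n ≥ 43/(0.104·1.46²) = 193.968.
The smallest integer n is 194.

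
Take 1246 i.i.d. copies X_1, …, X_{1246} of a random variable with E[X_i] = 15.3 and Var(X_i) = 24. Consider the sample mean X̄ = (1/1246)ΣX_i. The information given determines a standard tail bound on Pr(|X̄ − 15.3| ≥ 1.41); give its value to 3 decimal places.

0.010

With mean and variance of each term known, Chebyshev's inequality bounds the deviation of the sum (or sample mean).
Var(X̄) = Var(X_i)/n = 24/1246 = 0.019262.
Chebyshev: Pr(|X̄ − 15.3| ≥ 1.41) ≤ Var(X̄)/(1.41)² = 24/(1246·1.41²) = 0.0097.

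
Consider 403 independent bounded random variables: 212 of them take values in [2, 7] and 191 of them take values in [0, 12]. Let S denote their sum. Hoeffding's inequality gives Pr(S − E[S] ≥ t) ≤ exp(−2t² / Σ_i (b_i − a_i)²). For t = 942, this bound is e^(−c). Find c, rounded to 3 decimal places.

54.101

Σ(b_i − a_i)² = 212·5² + 191·12² = 32804.
c = 2t² / 32804 = 2·942² / 32804 = 54.1010.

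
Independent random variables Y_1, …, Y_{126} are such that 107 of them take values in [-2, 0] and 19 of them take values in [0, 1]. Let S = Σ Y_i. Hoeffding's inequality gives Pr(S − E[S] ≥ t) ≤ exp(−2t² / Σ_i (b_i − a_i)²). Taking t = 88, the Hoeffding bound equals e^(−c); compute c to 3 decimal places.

Σ(b_i − a_i)² = 107·2² + 19·1² = 447.
c = 2t² / 447 = 2·88² / 447 = 34.6488.

34.649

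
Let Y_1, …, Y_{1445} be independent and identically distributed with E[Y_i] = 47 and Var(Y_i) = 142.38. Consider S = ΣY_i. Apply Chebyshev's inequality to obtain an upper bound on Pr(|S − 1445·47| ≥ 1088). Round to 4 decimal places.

0.1738

Var(S) = n·Var(Y_i) = 1445·142.38 = 205739.1.
Chebyshev: Pr(|S − 1445·47| ≥ 1088) ≤ Var(S)/1088² = 205739.1/1183744 = 0.1738.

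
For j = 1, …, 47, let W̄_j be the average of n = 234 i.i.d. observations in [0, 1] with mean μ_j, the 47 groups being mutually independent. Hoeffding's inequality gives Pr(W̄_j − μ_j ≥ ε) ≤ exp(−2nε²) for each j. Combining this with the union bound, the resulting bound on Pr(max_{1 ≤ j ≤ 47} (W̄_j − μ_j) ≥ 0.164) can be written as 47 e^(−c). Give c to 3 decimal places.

Union bound over the 47 events: Pr(max_{1 ≤ j ≤ 47} (W̄_j − μ_j) ≥ 0.164) ≤ 47·exp(−2nε²) = 47 exp(−2·234·0.164²).
So c = 2·234·0.164² = 12.5873.

12.587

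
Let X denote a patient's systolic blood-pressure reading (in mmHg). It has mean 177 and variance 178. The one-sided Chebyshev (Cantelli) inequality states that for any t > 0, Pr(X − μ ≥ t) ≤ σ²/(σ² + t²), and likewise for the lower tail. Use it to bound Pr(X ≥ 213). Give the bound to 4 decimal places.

0.1208

Here σ² = 178 and t = 36, so σ² + t² = 1474.
Cantelli's bound: 178/1474 = 0.1208.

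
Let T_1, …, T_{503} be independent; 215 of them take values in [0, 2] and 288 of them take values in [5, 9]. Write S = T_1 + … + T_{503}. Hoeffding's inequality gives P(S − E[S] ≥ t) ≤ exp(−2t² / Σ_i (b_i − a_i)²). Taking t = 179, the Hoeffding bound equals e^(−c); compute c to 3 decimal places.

Σ(b_i − a_i)² = 215·2² + 288·4² = 5468.
c = 2t² / 5468 = 2·179² / 5468 = 11.7195.

11.719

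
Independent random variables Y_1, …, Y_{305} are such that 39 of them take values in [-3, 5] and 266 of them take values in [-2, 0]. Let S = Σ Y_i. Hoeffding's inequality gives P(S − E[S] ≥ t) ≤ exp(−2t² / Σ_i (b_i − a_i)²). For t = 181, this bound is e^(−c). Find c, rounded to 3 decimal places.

18.405

Σ(b_i − a_i)² = 39·8² + 266·2² = 3560.
c = 2t² / 3560 = 2·181² / 3560 = 18.4051.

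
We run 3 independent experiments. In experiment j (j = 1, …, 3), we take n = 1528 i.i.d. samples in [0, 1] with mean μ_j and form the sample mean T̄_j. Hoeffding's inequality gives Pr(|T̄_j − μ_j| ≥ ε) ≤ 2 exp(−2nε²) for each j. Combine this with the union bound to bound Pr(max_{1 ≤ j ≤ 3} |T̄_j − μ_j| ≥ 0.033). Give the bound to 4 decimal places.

Per-experiment Hoeffding bound: 2·exp(−2·1528·0.033²) = 2·exp(−3.32798) = 0.071731.
Union bound over 3 events: 3·0.071731 = 0.21519.

0.2152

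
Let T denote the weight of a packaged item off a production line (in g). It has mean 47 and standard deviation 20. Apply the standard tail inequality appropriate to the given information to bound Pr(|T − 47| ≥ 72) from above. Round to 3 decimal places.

0.077

Mean and variance are known, so Chebyshev's inequality applies.
Chebyshev: Pr(|T − μ| ≥ t) ≤ Var(T)/t².
Var(T) = σ² = 20² = 400.
Bound = 400 / 5184 = 0.0772.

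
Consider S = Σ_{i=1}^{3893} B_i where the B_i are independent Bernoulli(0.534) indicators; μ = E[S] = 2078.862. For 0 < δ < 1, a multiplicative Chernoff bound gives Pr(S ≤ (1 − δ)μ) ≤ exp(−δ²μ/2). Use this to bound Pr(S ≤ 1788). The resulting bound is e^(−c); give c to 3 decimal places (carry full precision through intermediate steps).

Write 1788 = (1 − δ)μ, so δ = 1 − 1788/2078.862 = 0.139914…
Then the exponent is δ²μ/2 = (μ − 1788)²/(2μ) = 20.347840.

20.348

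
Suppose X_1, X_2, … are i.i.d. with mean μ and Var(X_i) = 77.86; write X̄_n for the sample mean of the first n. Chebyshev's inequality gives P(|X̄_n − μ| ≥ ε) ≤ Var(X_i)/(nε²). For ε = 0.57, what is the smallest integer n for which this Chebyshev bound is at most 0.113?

Require 77.86/(n·0.57²) ≤ 0.113, i.e. n ≥ 77.86/(0.113·0.57²) = 2120.734.
The smallest integer n is 2121.

2121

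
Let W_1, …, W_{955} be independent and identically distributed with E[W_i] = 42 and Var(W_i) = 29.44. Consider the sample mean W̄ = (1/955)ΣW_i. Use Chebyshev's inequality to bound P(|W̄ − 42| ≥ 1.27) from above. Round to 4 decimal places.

0.0191

Var(W̄) = Var(W_i)/n = 29.44/955 = 0.030827.
Chebyshev: P(|W̄ − 42| ≥ 1.27) ≤ Var(W̄)/(1.27)² = 29.44/(955·1.27²) = 0.0191.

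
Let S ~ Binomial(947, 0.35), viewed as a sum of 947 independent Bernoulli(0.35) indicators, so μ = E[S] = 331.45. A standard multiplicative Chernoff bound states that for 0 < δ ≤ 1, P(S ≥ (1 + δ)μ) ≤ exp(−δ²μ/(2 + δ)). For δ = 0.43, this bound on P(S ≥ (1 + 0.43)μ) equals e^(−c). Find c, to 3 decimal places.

25.220

c = δ²μ/(2 + δ) = 0.43²·331.45/(2 + 0.43) = 25.2202.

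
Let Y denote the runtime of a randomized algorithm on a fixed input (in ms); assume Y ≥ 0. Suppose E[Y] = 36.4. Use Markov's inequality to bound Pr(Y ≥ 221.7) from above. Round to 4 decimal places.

Markov's inequality: for a non-negative random variable, Pr(Y ≥ a) ≤ E[Y]/a.
Here E[Y] = 36.4 and a = 221.7, so the bound is 36.4/221.7 = 0.1642.

0.1642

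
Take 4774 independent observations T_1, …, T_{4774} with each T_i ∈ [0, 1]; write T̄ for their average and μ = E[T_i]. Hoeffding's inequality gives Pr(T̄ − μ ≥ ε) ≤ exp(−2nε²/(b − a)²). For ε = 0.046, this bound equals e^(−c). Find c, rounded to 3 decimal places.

c = 2nε²/(b − a)² = 2·4774·0.046² / 1² = 20.2036.

20.204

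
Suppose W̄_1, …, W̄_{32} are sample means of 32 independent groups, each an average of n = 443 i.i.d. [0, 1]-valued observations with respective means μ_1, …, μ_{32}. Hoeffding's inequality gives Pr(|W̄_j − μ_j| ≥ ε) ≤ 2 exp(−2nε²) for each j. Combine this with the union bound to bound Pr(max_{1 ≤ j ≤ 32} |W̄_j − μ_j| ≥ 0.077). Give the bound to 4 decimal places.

Per-experiment Hoeffding bound: 2·exp(−2·443·0.077²) = 2·exp(−5.25309) = 0.010463.
Union bound over 32 events: 32·0.010463 = 0.33480.

0.3348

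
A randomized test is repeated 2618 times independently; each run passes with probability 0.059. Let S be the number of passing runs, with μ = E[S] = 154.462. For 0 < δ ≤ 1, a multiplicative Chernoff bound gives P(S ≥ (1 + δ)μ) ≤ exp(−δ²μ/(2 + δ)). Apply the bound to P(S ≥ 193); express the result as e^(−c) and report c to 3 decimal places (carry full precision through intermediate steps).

4.274

Write 193 = (1 + δ)μ, so δ = 193/154.462 − 1 = 0.2494983…
Then the exponent is δ²μ/(2 + δ) = (193 − μ)² / (μ·(2 + δ)) = 4.274359.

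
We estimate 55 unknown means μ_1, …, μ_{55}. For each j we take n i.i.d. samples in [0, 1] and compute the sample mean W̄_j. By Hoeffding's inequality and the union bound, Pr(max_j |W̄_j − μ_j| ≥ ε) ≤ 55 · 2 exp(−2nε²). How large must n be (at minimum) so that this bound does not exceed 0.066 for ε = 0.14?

Need 2·55·exp(−2nε²) ≤ 0.066, i.e. exp(−2nε²) ≤ 0.066/110.
So 2nε² ≥ ln(110/0.066) = 7.418581.
Hence n ≥ 7.418581/(2·0.14²) = 189.250.
The smallest integer n is 190.

190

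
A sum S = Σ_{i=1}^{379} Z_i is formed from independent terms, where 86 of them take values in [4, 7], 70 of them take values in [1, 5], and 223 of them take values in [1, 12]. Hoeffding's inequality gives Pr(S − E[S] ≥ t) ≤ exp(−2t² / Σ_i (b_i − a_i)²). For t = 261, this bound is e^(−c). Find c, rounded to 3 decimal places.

4.718

Σ(b_i − a_i)² = 86·3² + 70·4² + 223·11² = 28877.
c = 2t² / 28877 = 2·261² / 28877 = 4.7180.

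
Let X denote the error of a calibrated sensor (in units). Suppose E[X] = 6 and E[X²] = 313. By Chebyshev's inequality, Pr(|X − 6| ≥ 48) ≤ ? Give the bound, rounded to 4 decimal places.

0.1202

Var(X) = E[X²] − (E[X])² = 313 − 36 = 277.
Chebyshev's inequality: Pr(|X − μ| ≥ t) ≤ Var(X)/t² = 277/2304 = 0.1202.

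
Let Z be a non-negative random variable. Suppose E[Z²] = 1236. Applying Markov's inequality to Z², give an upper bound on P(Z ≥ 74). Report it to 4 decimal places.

0.2257

Since Z ≥ 0, the event {Z ≥ 74} is the same as {Z² ≥ 5476}.
Markov's inequality applied to Z² gives P(Z² ≥ 5476) ≤ E[Z²]/5476 = 1236/5476 = 0.2257.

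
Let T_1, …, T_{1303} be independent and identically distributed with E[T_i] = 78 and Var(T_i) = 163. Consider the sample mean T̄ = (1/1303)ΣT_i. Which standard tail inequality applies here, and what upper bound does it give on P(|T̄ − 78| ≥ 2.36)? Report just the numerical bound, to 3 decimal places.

With mean and variance of each term known, Chebyshev's inequality bounds the deviation of the sum (or sample mean).
Var(T̄) = Var(T_i)/n = 163/1303 = 0.1251.
Chebyshev: P(|T̄ − 78| ≥ 2.36) ≤ Var(T̄)/(2.36)² = 163/(1303·2.36²) = 0.0225.

0.022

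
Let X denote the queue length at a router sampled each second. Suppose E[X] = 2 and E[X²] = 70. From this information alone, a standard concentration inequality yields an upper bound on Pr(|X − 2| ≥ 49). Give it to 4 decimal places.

0.0275

The first two moments determine the variance, so Chebyshev's inequality is the sharpest standard bound available.
Var(X) = E[X²] − (E[X])² = 70 − 4 = 66.
Chebyshev's inequality: Pr(|X − μ| ≥ t) ≤ Var(X)/t² = 66/2401 = 0.0275.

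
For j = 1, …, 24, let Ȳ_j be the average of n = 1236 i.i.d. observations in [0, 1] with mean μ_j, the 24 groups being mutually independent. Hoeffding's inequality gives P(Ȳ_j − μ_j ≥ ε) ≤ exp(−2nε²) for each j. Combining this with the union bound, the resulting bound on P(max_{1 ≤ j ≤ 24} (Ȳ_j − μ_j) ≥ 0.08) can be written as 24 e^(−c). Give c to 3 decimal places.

Union bound over the 24 events: P(max_{1 ≤ j ≤ 24} (Ȳ_j − μ_j) ≥ 0.08) ≤ 24·exp(−2nε²) = 24 exp(−2·1236·0.08²).
So c = 2·1236·0.08² = 15.8208.

15.821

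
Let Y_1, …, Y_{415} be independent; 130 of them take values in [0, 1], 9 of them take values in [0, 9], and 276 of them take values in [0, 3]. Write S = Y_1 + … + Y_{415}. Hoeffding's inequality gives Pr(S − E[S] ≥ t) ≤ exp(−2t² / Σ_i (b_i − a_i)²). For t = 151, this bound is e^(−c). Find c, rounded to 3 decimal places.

Σ(b_i − a_i)² = 130·1² + 9·9² + 276·3² = 3343.
c = 2t² / 3343 = 2·151² / 3343 = 13.6410.

13.641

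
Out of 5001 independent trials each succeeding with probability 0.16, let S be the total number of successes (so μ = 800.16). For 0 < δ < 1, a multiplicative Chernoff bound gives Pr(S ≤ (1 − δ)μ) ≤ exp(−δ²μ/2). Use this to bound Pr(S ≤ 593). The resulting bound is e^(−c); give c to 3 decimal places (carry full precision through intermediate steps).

26.817

Write 593 = (1 − δ)μ, so δ = 1 − 593/800.16 = 0.2588982…
Then the exponent is δ²μ/2 = (μ − 593)²/(2μ) = 26.816678.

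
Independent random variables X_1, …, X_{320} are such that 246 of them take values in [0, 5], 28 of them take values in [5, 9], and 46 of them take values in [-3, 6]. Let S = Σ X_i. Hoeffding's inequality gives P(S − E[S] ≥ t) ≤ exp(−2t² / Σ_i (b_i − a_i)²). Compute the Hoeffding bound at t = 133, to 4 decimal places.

0.0325

Σ(b_i − a_i)² = 246·5² + 28·4² + 46·9² = 10324.
Exponent = 2·133² / 10324 = 3.42677.
Bound = exp(−3.42677) = 0.03249.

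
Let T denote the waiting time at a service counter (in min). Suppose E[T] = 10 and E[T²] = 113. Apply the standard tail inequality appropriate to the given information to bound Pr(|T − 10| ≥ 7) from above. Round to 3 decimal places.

The first two moments determine the variance, so Chebyshev's inequality is the sharpest standard bound available.
Var(T) = E[T²] − (E[T])² = 113 − 100 = 13.
Chebyshev's inequality: Pr(|T − μ| ≥ t) ≤ Var(T)/t² = 13/49 = 0.2653.

0.265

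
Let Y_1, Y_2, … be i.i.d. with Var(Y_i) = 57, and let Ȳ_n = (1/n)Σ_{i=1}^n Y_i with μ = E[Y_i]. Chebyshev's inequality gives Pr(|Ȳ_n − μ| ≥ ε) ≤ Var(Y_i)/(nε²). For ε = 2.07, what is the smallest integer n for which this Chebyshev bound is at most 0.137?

Require 57/(n·2.07²) ≤ 0.137, i.e. n ≥ 57/(0.137·2.07²) = 97.099.
The smallest integer n is 98.

98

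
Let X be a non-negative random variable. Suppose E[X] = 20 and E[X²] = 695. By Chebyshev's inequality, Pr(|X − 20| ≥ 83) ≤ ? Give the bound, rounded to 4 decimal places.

Var(X) = E[X²] − (E[X])² = 695 − 400 = 295.
Chebyshev's inequality: Pr(|X − μ| ≥ t) ≤ Var(X)/t² = 295/6889 = 0.0428.

0.0428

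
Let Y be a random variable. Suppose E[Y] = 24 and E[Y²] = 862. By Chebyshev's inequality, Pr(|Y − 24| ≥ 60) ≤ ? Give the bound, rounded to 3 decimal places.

0.079

Var(Y) = E[Y²] − (E[Y])² = 862 − 576 = 286.
Chebyshev's inequality: Pr(|Y − μ| ≥ t) ≤ Var(Y)/t² = 286/3600 = 0.0794.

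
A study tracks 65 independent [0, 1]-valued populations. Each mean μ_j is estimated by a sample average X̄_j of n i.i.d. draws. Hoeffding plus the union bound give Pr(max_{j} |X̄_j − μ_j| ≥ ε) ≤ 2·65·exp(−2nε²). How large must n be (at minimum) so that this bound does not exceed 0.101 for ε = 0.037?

Need 2·65·exp(−2nε²) ≤ 0.101, i.e. exp(−2nε²) ≤ 0.101/130.
So 2nε² ≥ ln(130/0.101) = 7.160169.
Hence n ≥ 7.160169/(2·0.037²) = 2615.109.
The smallest integer n is 2616.

2616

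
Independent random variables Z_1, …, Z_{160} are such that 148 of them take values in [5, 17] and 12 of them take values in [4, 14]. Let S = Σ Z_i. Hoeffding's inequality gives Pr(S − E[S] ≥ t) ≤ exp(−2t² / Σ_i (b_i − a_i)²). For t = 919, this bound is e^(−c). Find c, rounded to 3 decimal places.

75.032

Σ(b_i − a_i)² = 148·12² + 12·10² = 22512.
c = 2t² / 22512 = 2·919² / 22512 = 75.0321.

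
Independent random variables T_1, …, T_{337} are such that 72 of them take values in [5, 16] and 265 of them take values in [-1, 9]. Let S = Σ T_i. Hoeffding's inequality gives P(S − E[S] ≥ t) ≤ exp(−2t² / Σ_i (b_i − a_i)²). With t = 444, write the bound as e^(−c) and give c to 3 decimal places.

Σ(b_i − a_i)² = 72·11² + 265·10² = 35212.
c = 2t² / 35212 = 2·444² / 35212 = 11.1971.

11.197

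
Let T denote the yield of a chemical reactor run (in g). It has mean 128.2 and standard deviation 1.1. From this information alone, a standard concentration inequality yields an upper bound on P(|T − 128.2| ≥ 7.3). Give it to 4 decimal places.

Mean and variance are known, so Chebyshev's inequality applies.
Chebyshev: P(|T − μ| ≥ t) ≤ Var(T)/t².
Var(T) = σ² = 1.1² = 1.21.
Bound = 1.21 / 53.29 = 0.0227.

0.0227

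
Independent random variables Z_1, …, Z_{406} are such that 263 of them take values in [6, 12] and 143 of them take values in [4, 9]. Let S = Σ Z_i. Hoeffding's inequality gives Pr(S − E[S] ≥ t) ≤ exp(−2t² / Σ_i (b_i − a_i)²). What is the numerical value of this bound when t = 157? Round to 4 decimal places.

Σ(b_i − a_i)² = 263·6² + 143·5² = 13043.
Exponent = 2·157² / 13043 = 3.77965.
Bound = exp(−3.77965) = 0.02283.

0.0228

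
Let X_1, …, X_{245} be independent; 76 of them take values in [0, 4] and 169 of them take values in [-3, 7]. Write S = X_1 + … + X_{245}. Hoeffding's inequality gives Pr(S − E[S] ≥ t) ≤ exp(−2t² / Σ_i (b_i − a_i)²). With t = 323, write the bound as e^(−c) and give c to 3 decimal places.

Σ(b_i − a_i)² = 76·4² + 169·10² = 18116.
c = 2t² / 18116 = 2·323² / 18116 = 11.5179.

11.518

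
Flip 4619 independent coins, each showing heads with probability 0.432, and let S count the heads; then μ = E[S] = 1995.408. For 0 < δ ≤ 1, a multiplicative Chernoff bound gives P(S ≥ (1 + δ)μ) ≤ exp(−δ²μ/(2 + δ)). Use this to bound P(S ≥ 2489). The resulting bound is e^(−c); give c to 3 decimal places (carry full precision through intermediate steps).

54.329

Write 2489 = (1 + δ)μ, so δ = 2489/1995.408 − 1 = 0.2473639…
Then the exponent is δ²μ/(2 + δ) = (2489 − μ)² / (μ·(2 + δ)) = 54.328924.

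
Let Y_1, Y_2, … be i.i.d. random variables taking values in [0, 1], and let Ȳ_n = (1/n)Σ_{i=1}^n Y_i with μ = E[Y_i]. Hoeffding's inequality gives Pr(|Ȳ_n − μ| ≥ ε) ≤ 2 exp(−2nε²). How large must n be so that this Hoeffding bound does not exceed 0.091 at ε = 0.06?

Require 2·exp(−2nε²) ≤ 0.091, i.e. 2nε² ≥ ln(2/0.091) = 3.090043.
So n ≥ 3.090043 / (2·0.06²) = 429.173.
The smallest integer n is 430.

430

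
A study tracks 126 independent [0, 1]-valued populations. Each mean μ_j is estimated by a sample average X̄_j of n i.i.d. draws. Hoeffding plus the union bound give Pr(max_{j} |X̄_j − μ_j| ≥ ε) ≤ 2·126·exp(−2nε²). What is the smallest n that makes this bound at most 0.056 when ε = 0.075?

Need 2·126·exp(−2nε²) ≤ 0.056, i.e. exp(−2nε²) ≤ 0.056/252.
So 2nε² ≥ ln(252/0.056) = 8.411833.
Hence n ≥ 8.411833/(2·0.075²) = 747.718.
The smallest integer n is 748.

748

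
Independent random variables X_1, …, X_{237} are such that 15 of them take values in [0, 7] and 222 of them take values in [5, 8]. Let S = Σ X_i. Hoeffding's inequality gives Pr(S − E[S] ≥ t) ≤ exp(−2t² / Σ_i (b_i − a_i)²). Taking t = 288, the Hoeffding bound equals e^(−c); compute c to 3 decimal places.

60.698

Σ(b_i − a_i)² = 15·7² + 222·3² = 2733.
c = 2t² / 2733 = 2·288² / 2733 = 60.6981.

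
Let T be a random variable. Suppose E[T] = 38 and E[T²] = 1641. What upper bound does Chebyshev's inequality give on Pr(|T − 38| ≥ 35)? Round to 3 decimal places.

Var(T) = E[T²] − (E[T])² = 1641 − 1444 = 197.
Chebyshev's inequality: Pr(|T − μ| ≥ t) ≤ Var(T)/t² = 197/1225 = 0.1608.

0.161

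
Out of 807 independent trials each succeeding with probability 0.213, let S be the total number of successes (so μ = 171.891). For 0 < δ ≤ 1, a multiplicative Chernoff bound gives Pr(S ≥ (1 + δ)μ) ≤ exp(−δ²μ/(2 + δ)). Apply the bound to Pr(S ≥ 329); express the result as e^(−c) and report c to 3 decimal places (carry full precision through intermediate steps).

49.279

Write 329 = (1 + δ)μ, so δ = 329/171.891 − 1 = 0.9140036…
Then the exponent is δ²μ/(2 + δ) = (329 − μ)² / (μ·(2 + δ)) = 49.278661.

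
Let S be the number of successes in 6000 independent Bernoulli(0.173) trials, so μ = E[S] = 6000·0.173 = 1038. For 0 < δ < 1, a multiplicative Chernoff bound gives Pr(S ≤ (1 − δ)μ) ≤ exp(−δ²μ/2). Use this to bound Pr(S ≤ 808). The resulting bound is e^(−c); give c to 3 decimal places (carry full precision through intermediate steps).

25.482

Write 808 = (1 − δ)μ, so δ = 1 − 808/1038 = 0.22158…
Then the exponent is δ²μ/2 = (μ − 808)²/(2μ) = 25.481696.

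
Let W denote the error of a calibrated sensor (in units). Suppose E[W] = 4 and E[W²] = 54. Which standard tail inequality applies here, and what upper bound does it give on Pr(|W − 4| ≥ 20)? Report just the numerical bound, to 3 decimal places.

The first two moments determine the variance, so Chebyshev's inequality is the sharpest standard bound available.
Var(W) = E[W²] − (E[W])² = 54 − 16 = 38.
Chebyshev's inequality: Pr(|W − μ| ≥ t) ≤ Var(W)/t² = 38/400 = 0.0950.

0.095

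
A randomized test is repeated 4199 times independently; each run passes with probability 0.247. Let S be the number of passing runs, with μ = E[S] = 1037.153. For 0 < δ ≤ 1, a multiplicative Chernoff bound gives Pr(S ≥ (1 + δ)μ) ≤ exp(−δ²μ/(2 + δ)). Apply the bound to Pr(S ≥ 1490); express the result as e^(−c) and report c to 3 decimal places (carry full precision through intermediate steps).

81.147

Write 1490 = (1 + δ)μ, so δ = 1490/1037.153 − 1 = 0.4366251…
Then the exponent is δ²μ/(2 + δ) = (1490 − μ)² / (μ·(2 + δ)) = 81.146810.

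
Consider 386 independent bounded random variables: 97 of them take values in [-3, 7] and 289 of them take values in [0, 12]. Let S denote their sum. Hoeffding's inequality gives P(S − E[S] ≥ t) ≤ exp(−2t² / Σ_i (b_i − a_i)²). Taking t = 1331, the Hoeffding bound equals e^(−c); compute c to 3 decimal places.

Σ(b_i − a_i)² = 97·10² + 289·12² = 51316.
c = 2t² / 51316 = 2·1331² / 51316 = 69.0452.

69.045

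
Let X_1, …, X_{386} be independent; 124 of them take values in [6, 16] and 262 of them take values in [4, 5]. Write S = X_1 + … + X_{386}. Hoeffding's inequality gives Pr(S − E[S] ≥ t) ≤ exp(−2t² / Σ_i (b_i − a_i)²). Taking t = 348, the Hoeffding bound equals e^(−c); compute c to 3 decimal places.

19.129

Σ(b_i − a_i)² = 124·10² + 262·1² = 12662.
c = 2t² / 12662 = 2·348² / 12662 = 19.1287.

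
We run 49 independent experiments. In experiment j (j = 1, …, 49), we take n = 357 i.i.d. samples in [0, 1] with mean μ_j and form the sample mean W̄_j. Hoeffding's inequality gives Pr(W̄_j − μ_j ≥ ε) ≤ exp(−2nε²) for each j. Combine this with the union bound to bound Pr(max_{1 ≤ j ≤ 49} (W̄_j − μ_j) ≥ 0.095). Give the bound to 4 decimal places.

0.0779

Per-experiment Hoeffding bound: exp(−2·357·0.095²) = exp(−6.44385) = 0.0015903.
Union bound over 49 events: 49·0.0015903 = 0.07792.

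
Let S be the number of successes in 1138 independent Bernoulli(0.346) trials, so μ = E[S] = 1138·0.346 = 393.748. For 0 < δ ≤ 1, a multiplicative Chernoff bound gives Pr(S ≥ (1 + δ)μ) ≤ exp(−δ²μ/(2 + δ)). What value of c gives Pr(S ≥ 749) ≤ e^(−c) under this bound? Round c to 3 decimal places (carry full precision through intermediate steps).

Write 749 = (1 + δ)μ, so δ = 749/393.748 − 1 = 0.9022319…
Then the exponent is δ²μ/(2 + δ) = (749 − μ)² / (μ·(2 + δ)) = 110.439032.

110.439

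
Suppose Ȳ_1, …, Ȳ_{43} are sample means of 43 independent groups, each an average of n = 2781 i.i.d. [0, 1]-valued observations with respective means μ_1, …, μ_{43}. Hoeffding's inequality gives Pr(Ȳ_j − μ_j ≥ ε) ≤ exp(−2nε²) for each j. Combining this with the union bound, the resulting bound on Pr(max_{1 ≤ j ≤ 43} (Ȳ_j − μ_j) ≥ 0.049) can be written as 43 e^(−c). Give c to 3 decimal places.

Union bound over the 43 events: Pr(max_{1 ≤ j ≤ 43} (Ȳ_j − μ_j) ≥ 0.049) ≤ 43·exp(−2nε²) = 43 exp(−2·2781·0.049²).
So c = 2·2781·0.049² = 13.3544.

13.354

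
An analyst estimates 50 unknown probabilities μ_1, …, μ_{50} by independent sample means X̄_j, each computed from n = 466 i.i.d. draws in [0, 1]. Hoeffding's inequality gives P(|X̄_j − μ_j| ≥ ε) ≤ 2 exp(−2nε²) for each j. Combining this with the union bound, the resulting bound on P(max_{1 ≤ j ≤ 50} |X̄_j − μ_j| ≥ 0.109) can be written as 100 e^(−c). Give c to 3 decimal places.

Union bound over the 50 events: P(max_{1 ≤ j ≤ 50} |X̄_j − μ_j| ≥ 0.109) ≤ 50·2·exp(−2nε²) = 100 exp(−2·466·0.109²).
So c = 2·466·0.109² = 11.0731.

11.073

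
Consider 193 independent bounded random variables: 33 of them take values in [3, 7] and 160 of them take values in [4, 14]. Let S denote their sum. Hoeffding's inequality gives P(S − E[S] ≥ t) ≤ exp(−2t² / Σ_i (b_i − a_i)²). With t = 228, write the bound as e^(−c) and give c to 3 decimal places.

6.290

Σ(b_i − a_i)² = 33·4² + 160·10² = 16528.
c = 2t² / 16528 = 2·228² / 16528 = 6.2904.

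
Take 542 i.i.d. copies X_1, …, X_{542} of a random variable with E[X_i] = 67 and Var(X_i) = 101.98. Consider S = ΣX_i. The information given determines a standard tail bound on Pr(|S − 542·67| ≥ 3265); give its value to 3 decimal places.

With mean and variance of each term known, Chebyshev's inequality bounds the deviation of the sum (or sample mean).
Var(S) = n·Var(X_i) = 542·101.98 = 55273.16.
Chebyshev: Pr(|S − 542·67| ≥ 3265) ≤ Var(S)/3265² = 55273.16/10660225 = 0.0052.

0.005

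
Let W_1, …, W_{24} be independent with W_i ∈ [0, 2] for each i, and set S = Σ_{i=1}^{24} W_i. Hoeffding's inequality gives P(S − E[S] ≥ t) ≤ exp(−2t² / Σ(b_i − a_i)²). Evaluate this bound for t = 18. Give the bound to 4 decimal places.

0.0012

Σ(b_i − a_i)² = 24·(2)² = 96.
Exponent = 2·18²/96 = 6.7500.
Bound = exp(−6.7500) = 0.00117.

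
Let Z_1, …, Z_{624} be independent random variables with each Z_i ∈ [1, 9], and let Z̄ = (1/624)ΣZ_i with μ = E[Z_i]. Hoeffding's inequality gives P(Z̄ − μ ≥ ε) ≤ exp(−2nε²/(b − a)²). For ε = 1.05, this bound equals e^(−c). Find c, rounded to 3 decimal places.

21.499

c = 2nε²/(b − a)² = 2·624·1.05² / 8² = 21.4988.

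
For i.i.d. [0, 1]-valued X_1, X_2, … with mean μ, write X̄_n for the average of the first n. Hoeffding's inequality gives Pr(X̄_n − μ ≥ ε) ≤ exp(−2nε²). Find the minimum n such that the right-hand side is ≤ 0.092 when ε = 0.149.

54

Require exp(−2nε²) ≤ 0.092, i.e. 2nε² ≥ ln(1/0.092) = 2.385967.
So n ≥ 2.385967 / (2·0.149²) = 53.736.
The smallest integer n is 54.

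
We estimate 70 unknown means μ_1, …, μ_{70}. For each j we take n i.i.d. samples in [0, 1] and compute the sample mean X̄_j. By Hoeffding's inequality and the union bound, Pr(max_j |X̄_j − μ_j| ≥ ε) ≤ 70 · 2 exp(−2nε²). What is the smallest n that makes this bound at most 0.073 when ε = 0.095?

419

Need 2·70·exp(−2nε²) ≤ 0.073, i.e. exp(−2nε²) ≤ 0.073/140.
So 2nε² ≥ ln(140/0.073) = 7.558938.
Hence n ≥ 7.558938/(2·0.095²) = 418.778.
The smallest integer n is 419.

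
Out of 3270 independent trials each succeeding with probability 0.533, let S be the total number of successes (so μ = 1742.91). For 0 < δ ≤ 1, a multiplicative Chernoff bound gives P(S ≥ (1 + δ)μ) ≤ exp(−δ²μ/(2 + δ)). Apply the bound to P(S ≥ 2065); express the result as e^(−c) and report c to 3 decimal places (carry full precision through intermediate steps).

27.244

Write 2065 = (1 + δ)μ, so δ = 2065/1742.91 − 1 = 0.1848001…
Then the exponent is δ²μ/(2 + δ) = (2065 − μ)² / (μ·(2 + δ)) = 27.243808.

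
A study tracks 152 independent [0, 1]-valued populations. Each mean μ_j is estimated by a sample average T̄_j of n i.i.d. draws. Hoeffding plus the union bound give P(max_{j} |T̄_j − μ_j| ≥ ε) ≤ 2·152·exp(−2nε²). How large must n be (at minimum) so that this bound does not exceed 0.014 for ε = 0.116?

Need 2·152·exp(−2nε²) ≤ 0.014, i.e. exp(−2nε²) ≤ 0.014/304.
So 2nε² ≥ ln(304/0.014) = 9.985726.
Hence n ≥ 9.985726/(2·0.116²) = 371.051.
The smallest integer n is 372.

372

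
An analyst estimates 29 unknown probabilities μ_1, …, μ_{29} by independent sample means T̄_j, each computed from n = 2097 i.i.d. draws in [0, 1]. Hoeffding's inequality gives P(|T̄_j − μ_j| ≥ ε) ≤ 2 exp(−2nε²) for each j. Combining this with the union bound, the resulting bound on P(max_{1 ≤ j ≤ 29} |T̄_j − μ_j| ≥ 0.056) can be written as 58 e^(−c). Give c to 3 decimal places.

Union bound over the 29 events: P(max_{1 ≤ j ≤ 29} |T̄_j − μ_j| ≥ 0.056) ≤ 29·2·exp(−2nε²) = 58 exp(−2·2097·0.056²).
So c = 2·2097·0.056² = 13.1524.

13.152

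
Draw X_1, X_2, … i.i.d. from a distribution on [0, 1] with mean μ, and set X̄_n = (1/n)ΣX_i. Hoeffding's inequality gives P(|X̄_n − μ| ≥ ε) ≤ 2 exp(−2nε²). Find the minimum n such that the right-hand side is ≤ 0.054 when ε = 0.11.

150

Require 2·exp(−2nε²) ≤ 0.054, i.e. 2nε² ≥ ln(2/0.054) = 3.611918.
So n ≥ 3.611918 / (2·0.11²) = 149.253.
The smallest integer n is 150.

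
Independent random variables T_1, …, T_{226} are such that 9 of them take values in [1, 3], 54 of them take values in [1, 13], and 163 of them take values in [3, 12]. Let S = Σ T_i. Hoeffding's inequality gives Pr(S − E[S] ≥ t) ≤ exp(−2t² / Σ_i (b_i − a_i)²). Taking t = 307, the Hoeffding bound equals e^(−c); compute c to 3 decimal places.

Σ(b_i − a_i)² = 9·2² + 54·12² + 163·9² = 21015.
c = 2t² / 21015 = 2·307² / 21015 = 8.9697.

8.970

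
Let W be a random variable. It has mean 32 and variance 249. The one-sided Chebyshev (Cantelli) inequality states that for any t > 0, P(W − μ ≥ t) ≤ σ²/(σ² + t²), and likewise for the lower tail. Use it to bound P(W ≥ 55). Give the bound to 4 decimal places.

0.3201

Here σ² = 249 and t = 23, so σ² + t² = 778.
Cantelli's bound: 249/778 = 0.3201.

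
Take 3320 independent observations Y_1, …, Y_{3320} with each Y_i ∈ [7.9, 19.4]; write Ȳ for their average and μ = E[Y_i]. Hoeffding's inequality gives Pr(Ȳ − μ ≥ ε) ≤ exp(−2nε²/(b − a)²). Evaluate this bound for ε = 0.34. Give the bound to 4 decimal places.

0.0030

Exponent: 2nε²/(b − a)² = 2·3320·0.34² / 11.5² = 5.80404.
Bound = exp(−5.80404) = 0.00302.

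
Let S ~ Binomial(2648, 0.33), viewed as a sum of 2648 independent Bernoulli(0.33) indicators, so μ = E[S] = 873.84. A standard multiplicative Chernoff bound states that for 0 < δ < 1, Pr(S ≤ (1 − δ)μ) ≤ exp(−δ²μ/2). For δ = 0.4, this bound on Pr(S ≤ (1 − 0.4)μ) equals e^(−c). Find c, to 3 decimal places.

69.907

c = δ²μ/2 = 0.4²·873.84/2 = 69.9072.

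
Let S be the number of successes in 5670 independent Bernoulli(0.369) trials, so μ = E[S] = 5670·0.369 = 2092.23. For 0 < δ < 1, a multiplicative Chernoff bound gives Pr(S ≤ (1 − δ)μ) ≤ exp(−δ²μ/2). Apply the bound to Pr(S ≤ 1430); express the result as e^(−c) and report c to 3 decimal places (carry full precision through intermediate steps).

104.804

Write 1430 = (1 − δ)μ, so δ = 1 − 1430/2092.23 = 0.3165187…
Then the exponent is δ²μ/2 = (μ − 1430)²/(2μ) = 104.804102.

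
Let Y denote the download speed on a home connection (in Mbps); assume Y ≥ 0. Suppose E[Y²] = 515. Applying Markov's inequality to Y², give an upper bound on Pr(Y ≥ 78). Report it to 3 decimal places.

0.085

Since Y ≥ 0, the event {Y ≥ 78} is the same as {Y² ≥ 6084}.
Markov's inequality applied to Y² gives Pr(Y² ≥ 6084) ≤ E[Y²]/6084 = 515/6084 = 0.0846.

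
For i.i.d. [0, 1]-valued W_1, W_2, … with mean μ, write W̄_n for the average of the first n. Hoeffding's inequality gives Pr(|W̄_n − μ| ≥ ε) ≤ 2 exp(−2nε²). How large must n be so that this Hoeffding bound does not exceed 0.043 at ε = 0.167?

69

Require 2·exp(−2nε²) ≤ 0.043, i.e. 2nε² ≥ ln(2/0.043) = 3.839702.
So n ≥ 3.839702 / (2·0.167²) = 68.839.
The smallest integer n is 69.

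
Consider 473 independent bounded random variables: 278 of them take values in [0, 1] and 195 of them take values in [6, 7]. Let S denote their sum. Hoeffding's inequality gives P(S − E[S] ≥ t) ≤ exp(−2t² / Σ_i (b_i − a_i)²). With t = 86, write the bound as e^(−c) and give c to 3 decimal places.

Σ(b_i − a_i)² = 278·1² + 195·1² = 473.
c = 2t² / 473 = 2·86² / 473 = 31.2727.

31.273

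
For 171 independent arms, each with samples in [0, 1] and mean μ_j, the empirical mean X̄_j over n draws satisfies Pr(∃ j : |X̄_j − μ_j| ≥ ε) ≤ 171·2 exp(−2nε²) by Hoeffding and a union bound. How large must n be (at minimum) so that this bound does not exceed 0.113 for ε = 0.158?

Need 2·171·exp(−2nε²) ≤ 0.113, i.e. exp(−2nε²) ≤ 0.113/342.
So 2nε² ≥ ln(342/0.113) = 8.015178.
Hence n ≥ 8.015178/(2·0.158²) = 160.535.
The smallest integer n is 161.

161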